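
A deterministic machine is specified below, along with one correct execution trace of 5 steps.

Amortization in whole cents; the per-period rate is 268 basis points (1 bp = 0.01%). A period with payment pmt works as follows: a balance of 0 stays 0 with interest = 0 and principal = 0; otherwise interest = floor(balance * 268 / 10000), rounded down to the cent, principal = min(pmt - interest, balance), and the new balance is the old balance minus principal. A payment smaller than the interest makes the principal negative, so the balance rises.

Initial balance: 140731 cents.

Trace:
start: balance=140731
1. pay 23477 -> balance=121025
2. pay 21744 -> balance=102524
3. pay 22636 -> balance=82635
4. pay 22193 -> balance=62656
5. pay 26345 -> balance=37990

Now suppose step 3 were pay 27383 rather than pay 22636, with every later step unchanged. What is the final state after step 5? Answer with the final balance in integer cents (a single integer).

(re-executing from step 3 with the substitution; state before step 3: balance=102524)
3. pay 27383 -> balance=77888
4. pay 22193 -> balance=57782
5. pay 26345 -> balance=32985

32985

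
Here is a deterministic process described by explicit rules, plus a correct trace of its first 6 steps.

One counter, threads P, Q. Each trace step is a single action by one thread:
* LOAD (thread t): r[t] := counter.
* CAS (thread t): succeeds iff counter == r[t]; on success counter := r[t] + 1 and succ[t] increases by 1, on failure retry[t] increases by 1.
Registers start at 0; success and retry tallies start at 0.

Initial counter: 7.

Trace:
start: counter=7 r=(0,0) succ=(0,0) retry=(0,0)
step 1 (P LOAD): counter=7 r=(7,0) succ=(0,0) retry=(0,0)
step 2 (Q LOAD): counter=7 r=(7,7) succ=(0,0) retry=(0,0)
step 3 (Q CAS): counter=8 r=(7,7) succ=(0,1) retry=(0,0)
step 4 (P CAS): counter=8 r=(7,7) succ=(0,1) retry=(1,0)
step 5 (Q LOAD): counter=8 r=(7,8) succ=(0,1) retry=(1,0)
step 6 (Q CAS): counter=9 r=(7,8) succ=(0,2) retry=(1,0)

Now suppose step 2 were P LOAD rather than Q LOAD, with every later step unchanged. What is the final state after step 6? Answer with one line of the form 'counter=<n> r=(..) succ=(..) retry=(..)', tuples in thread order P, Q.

counter=9 r=(7,8) succ=(1,1) retry=(0,1)

(re-executing from step 2 with the substitution; state before step 2: counter=7 r=(7,0) succ=(0,0) retry=(0,0))
step 2 (P LOAD): counter=7 r=(7,0) succ=(0,0) retry=(0,0)
step 3 (Q CAS): counter=7 r=(7,0) succ=(0,0) retry=(0,1)
step 4 (P CAS): counter=8 r=(7,0) succ=(1,0) retry=(0,1)
step 5 (Q LOAD): counter=8 r=(7,8) succ=(1,0) retry=(0,1)
step 6 (Q CAS): counter=9 r=(7,8) succ=(1,1) retry=(0,1)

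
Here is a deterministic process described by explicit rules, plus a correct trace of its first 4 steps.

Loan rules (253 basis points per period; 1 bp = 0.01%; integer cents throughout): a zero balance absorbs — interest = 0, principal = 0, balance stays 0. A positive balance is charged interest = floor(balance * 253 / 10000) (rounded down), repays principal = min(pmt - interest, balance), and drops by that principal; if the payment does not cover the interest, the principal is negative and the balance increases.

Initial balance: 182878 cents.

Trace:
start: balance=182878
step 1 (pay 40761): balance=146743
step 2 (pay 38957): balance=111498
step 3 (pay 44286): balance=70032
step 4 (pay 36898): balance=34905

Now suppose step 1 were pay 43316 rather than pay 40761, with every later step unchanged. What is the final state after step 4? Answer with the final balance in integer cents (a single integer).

(re-executing from step 1 with the substitution; state before step 1: balance=182878)
step 1 (pay 43316): balance=144188
step 2 (pay 38957): balance=108878
step 3 (pay 44286): balance=67346
step 4 (pay 36898): balance=32151

32151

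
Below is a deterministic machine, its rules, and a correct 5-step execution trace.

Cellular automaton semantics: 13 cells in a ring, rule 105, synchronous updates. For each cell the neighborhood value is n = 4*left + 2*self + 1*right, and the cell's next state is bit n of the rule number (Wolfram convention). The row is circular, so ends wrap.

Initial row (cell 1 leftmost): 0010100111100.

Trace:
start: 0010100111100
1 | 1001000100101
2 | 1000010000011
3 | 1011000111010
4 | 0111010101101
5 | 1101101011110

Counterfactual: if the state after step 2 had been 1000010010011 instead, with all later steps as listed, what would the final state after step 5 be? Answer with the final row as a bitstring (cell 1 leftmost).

1101110001000

state after step 2 := 1000010010011
3 | 1011000000010
4 | 0111011111001
5 | 1101110001000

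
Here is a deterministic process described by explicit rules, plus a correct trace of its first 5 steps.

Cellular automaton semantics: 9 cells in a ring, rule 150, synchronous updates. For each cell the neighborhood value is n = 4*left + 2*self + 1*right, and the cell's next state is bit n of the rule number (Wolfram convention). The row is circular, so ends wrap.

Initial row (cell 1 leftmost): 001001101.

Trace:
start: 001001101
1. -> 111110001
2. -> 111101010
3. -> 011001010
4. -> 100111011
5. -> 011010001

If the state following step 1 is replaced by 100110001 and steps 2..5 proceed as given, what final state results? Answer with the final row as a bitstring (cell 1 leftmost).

000011011

state after step 1 := 100110001
2. -> 011001010
3. -> 100111011
4. -> 011010001
5. -> 000011011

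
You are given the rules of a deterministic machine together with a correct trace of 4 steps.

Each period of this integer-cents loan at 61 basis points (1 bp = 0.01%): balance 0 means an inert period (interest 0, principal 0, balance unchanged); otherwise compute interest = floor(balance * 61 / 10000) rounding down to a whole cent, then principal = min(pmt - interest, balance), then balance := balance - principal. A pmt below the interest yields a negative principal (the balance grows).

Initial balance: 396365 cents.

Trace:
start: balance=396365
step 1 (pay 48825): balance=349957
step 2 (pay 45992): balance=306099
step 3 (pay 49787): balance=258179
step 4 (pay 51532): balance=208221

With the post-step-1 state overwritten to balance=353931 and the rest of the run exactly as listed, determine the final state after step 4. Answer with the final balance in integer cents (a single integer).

state after step 1 := balance=353931
step 2 (pay 45992): balance=310097
step 3 (pay 49787): balance=262201
step 4 (pay 51532): balance=212268

212268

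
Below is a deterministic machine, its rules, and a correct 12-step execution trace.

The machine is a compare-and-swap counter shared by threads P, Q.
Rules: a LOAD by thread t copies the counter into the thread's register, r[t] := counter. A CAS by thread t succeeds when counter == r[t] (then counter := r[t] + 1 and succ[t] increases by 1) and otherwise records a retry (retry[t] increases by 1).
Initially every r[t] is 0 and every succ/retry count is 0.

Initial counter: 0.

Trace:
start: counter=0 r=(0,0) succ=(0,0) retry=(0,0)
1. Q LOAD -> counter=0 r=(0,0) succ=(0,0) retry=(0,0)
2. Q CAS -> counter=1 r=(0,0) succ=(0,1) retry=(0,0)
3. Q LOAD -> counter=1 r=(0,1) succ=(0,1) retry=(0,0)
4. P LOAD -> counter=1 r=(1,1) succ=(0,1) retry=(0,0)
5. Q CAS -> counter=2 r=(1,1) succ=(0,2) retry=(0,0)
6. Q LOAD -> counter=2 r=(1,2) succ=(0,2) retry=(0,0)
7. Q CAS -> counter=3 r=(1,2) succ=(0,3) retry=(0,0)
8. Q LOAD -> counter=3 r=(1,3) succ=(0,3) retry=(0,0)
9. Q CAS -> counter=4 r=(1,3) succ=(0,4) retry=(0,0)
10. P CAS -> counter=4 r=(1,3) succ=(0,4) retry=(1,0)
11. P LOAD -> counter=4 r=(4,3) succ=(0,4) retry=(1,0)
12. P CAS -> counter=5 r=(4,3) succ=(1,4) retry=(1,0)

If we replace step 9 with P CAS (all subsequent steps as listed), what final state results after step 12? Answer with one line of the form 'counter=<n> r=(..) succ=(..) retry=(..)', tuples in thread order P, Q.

counter=4 r=(3,3) succ=(1,3) retry=(2,0)

(re-executing from step 9 with the substitution; state before step 9: counter=3 r=(1,3) succ=(0,3) retry=(0,0))
9. P CAS -> counter=3 r=(1,3) succ=(0,3) retry=(1,0)
10. P CAS -> counter=3 r=(1,3) succ=(0,3) retry=(2,0)
11. P LOAD -> counter=3 r=(3,3) succ=(0,3) retry=(2,0)
12. P CAS -> counter=4 r=(3,3) succ=(1,3) retry=(2,0)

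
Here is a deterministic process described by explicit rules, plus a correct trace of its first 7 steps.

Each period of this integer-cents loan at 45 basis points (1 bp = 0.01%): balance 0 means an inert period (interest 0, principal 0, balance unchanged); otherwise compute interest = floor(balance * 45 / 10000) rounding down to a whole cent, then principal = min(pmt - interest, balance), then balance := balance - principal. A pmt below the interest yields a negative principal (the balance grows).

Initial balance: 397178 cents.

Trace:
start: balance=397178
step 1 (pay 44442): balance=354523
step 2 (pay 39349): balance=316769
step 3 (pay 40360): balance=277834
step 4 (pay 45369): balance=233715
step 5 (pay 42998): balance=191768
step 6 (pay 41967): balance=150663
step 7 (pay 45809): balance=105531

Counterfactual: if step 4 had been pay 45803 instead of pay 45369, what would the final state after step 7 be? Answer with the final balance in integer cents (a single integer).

105092

(re-executing from step 4 with the substitution; state before step 4: balance=277834)
step 4 (pay 45803): balance=233281
step 5 (pay 42998): balance=191332
step 6 (pay 41967): balance=150225
step 7 (pay 45809): balance=105092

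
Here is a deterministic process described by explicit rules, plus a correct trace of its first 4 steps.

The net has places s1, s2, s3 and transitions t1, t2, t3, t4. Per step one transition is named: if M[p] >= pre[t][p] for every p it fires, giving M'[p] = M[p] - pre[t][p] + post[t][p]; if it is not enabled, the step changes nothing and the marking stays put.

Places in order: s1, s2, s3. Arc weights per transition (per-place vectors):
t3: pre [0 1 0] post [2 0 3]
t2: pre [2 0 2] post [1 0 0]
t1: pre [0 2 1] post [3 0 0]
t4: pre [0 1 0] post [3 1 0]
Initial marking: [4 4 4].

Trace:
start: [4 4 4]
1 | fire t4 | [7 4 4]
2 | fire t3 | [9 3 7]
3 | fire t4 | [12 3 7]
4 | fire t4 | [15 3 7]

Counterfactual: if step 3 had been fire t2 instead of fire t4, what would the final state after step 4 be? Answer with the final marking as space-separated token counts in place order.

(re-executing from step 3 with the substitution; state before step 3: [9 3 7])
3 | fire t2 | [8 3 5]
4 | fire t4 | [11 3 5]

11 3 5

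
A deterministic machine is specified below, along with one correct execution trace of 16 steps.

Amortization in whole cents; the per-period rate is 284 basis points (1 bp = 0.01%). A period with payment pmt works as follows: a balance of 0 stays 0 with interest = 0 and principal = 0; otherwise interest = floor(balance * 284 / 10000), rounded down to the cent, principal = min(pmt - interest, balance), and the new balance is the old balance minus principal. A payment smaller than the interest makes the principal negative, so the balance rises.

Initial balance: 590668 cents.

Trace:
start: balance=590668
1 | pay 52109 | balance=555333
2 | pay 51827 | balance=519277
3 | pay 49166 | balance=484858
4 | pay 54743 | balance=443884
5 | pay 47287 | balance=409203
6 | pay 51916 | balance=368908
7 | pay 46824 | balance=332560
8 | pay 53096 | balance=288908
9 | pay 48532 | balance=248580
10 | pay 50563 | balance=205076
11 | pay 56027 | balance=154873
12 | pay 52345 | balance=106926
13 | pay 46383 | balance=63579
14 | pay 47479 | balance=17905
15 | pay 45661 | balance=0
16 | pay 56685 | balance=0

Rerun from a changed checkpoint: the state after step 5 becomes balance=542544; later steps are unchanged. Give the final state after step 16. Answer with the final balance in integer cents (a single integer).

96739

state after step 5 := balance=542544
6 | pay 51916 | balance=506036
7 | pay 46824 | balance=473583
8 | pay 53096 | balance=433936
9 | pay 48532 | balance=397727
10 | pay 50563 | balance=358459
11 | pay 56027 | balance=312612
12 | pay 52345 | balance=269145
13 | pay 46383 | balance=230405
14 | pay 47479 | balance=189469
15 | pay 45661 | balance=149188
16 | pay 56685 | balance=96739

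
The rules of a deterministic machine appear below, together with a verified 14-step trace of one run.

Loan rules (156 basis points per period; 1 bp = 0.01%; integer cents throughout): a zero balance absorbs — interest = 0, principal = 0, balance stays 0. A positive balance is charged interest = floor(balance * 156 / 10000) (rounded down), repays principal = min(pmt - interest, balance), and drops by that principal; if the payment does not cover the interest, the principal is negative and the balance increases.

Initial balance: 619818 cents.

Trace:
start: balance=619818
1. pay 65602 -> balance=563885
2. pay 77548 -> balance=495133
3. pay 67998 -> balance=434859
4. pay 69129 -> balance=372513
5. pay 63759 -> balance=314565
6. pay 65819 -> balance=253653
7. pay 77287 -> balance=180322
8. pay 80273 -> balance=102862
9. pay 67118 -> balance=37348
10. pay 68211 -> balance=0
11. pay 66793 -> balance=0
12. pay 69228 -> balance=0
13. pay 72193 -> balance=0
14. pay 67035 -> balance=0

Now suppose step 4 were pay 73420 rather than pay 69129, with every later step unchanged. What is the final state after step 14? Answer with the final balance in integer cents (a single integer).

0

(re-executing from step 4 with the substitution; state before step 4: balance=434859)
4. pay 73420 -> balance=368222
5. pay 63759 -> balance=310207
6. pay 65819 -> balance=249227
7. pay 77287 -> balance=175827
8. pay 80273 -> balance=98296
9. pay 67118 -> balance=32711
10. pay 68211 -> balance=0
11. pay 66793 -> balance=0
12. pay 69228 -> balance=0
13. pay 72193 -> balance=0
14. pay 67035 -> balance=0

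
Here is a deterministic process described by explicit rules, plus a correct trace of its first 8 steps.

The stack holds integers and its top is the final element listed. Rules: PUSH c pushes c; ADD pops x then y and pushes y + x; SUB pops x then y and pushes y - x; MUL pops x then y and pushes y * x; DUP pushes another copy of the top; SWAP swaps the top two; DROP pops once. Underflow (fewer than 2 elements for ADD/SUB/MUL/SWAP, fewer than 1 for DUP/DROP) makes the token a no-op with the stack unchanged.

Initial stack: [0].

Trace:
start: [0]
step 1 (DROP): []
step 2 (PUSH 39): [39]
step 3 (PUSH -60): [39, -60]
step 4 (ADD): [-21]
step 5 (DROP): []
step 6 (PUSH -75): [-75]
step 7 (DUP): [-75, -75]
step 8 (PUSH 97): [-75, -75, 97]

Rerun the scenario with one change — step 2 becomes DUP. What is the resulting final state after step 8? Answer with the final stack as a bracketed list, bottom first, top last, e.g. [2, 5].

(re-executing from step 2 with the substitution; state before step 2: [])
step 2 (DUP): []
step 3 (PUSH -60): [-60]
step 4 (ADD): [-60]
step 5 (DROP): []
step 6 (PUSH -75): [-75]
step 7 (DUP): [-75, -75]
step 8 (PUSH 97): [-75, -75, 97]

[-75, -75, 97]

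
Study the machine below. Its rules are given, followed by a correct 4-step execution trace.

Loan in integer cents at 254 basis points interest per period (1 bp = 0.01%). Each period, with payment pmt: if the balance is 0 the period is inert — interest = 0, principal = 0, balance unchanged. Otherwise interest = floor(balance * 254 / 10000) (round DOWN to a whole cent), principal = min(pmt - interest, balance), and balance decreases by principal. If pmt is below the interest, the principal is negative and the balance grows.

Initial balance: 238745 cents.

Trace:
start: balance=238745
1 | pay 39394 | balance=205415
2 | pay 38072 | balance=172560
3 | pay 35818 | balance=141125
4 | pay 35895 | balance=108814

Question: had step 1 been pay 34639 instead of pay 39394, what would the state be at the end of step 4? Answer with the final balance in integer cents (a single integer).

(re-executing from step 1 with the substitution; state before step 1: balance=238745)
1 | pay 34639 | balance=210170
2 | pay 38072 | balance=177436
3 | pay 35818 | balance=146124
4 | pay 35895 | balance=113940

113940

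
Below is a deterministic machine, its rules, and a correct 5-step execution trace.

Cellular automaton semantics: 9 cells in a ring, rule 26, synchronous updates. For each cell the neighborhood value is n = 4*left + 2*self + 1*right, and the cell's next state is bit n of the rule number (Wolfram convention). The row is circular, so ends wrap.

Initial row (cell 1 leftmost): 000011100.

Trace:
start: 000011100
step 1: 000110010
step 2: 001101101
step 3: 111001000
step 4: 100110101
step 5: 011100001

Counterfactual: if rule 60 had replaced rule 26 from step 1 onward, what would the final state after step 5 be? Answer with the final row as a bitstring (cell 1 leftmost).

(re-executing steps 1..5 under rule 60; state before step 1: 000011100)
step 1: 000010010
step 2: 000011011
step 3: 100010110
step 4: 110011101
step 5: 001010011

001010011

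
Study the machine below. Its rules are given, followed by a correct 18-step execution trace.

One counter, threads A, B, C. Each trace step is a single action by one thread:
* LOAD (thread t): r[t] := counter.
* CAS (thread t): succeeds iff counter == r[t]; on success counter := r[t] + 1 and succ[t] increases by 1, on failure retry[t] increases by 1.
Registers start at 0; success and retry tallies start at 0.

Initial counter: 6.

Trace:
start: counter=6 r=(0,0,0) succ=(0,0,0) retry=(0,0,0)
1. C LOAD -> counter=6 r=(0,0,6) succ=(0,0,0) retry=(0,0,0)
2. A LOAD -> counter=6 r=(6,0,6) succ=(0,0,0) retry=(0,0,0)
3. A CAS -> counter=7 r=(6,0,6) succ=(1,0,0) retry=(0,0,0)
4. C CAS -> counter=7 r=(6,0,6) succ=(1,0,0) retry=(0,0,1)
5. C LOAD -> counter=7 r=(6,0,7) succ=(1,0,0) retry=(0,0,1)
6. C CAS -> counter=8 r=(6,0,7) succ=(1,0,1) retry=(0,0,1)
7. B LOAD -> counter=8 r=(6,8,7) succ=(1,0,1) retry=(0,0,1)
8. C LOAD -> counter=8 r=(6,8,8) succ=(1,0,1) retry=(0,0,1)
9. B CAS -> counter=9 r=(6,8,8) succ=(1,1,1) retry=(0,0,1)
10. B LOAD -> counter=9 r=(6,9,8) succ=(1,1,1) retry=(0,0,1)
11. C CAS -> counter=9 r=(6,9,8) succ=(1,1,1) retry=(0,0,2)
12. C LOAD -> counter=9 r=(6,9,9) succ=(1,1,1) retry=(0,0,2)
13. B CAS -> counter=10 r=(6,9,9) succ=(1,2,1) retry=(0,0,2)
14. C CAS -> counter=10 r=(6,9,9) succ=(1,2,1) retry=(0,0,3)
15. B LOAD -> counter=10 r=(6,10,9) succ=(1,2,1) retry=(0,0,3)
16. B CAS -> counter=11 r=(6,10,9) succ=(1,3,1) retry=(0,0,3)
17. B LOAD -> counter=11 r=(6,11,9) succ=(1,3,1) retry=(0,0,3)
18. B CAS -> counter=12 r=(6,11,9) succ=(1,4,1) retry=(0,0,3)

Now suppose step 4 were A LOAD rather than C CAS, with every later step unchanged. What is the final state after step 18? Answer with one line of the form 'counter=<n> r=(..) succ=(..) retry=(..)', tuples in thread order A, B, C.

counter=12 r=(7,11,9) succ=(1,4,1) retry=(0,0,2)

(re-executing from step 4 with the substitution; state before step 4: counter=7 r=(6,0,6) succ=(1,0,0) retry=(0,0,0))
4. A LOAD -> counter=7 r=(7,0,6) succ=(1,0,0) retry=(0,0,0)
5. C LOAD -> counter=7 r=(7,0,7) succ=(1,0,0) retry=(0,0,0)
6. C CAS -> counter=8 r=(7,0,7) succ=(1,0,1) retry=(0,0,0)
7. B LOAD -> counter=8 r=(7,8,7) succ=(1,0,1) retry=(0,0,0)
8. C LOAD -> counter=8 r=(7,8,8) succ=(1,0,1) retry=(0,0,0)
9. B CAS -> counter=9 r=(7,8,8) succ=(1,1,1) retry=(0,0,0)
10. B LOAD -> counter=9 r=(7,9,8) succ=(1,1,1) retry=(0,0,0)
11. C CAS -> counter=9 r=(7,9,8) succ=(1,1,1) retry=(0,0,1)
12. C LOAD -> counter=9 r=(7,9,9) succ=(1,1,1) retry=(0,0,1)
13. B CAS -> counter=10 r=(7,9,9) succ=(1,2,1) retry=(0,0,1)
14. C CAS -> counter=10 r=(7,9,9) succ=(1,2,1) retry=(0,0,2)
15. B LOAD -> counter=10 r=(7,10,9) succ=(1,2,1) retry=(0,0,2)
16. B CAS -> counter=11 r=(7,10,9) succ=(1,3,1) retry=(0,0,2)
17. B LOAD -> counter=11 r=(7,11,9) succ=(1,3,1) retry=(0,0,2)
18. B CAS -> counter=12 r=(7,11,9) succ=(1,4,1) retry=(0,0,2)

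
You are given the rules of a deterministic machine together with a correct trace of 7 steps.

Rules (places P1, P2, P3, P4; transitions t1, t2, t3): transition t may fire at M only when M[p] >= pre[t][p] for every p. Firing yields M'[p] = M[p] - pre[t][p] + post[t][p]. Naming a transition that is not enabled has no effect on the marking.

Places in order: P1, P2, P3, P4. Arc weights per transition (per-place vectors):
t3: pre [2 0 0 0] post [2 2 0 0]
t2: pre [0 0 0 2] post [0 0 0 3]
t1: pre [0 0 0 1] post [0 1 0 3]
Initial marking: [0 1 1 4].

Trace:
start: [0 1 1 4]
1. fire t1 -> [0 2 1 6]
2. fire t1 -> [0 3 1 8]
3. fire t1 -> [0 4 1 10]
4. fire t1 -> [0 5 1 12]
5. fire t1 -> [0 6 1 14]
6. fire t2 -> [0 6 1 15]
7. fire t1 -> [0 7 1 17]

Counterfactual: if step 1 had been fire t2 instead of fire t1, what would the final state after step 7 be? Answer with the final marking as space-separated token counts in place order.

(re-executing from step 1 with the substitution; state before step 1: [0 1 1 4])
1. fire t2 -> [0 1 1 5]
2. fire t1 -> [0 2 1 7]
3. fire t1 -> [0 3 1 9]
4. fire t1 -> [0 4 1 11]
5. fire t1 -> [0 5 1 13]
6. fire t2 -> [0 5 1 14]
7. fire t1 -> [0 6 1 16]

0 6 1 16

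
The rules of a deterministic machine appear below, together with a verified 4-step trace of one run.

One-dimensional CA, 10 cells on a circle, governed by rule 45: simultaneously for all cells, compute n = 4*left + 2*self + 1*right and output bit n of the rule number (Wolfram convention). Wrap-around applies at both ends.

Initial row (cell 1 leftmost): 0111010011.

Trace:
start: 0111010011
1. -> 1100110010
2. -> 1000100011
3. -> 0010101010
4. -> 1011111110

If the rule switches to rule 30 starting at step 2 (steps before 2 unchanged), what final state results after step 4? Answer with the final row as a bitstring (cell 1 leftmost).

(re-executing steps 2..4 under rule 30; state before step 2: 1100110010)
2. -> 1011101110
3. -> 1010001000
4. -> 1011011101

1011011101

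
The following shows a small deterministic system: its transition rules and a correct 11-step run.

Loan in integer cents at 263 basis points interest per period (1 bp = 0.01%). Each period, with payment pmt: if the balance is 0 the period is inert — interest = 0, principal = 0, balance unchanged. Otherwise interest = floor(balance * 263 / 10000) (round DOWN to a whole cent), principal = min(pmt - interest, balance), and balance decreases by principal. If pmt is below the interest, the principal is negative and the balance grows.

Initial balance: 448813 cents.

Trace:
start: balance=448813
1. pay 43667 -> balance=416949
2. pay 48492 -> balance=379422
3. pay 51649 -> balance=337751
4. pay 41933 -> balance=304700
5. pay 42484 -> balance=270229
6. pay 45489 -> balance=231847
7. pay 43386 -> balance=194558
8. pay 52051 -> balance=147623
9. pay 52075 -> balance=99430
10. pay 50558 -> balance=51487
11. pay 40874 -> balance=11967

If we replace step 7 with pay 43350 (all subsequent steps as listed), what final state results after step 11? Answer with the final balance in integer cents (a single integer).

(re-executing from step 7 with the substitution; state before step 7: balance=231847)
7. pay 43350 -> balance=194594
8. pay 52051 -> balance=147660
9. pay 52075 -> balance=99468
10. pay 50558 -> balance=51526
11. pay 40874 -> balance=12007

12007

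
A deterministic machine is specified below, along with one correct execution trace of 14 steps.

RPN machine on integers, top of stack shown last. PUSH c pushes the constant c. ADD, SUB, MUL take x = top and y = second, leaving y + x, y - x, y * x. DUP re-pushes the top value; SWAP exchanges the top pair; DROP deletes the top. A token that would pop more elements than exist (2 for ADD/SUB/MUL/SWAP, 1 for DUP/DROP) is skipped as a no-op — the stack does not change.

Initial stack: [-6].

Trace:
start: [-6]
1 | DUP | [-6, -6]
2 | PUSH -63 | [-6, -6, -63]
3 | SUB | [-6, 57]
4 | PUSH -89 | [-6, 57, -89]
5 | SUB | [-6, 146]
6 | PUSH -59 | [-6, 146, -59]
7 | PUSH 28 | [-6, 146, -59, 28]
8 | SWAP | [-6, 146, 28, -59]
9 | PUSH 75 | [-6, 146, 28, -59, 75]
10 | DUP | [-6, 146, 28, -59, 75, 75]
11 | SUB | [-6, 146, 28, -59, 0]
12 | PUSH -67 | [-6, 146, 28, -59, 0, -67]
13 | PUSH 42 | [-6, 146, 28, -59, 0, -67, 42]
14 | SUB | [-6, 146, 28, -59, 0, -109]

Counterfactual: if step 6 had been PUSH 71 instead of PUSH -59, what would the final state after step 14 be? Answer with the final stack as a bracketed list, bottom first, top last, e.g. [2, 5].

(re-executing from step 6 with the substitution; state before step 6: [-6, 146])
6 | PUSH 71 | [-6, 146, 71]
7 | PUSH 28 | [-6, 146, 71, 28]
8 | SWAP | [-6, 146, 28, 71]
9 | PUSH 75 | [-6, 146, 28, 71, 75]
10 | DUP | [-6, 146, 28, 71, 75, 75]
11 | SUB | [-6, 146, 28, 71, 0]
12 | PUSH -67 | [-6, 146, 28, 71, 0, -67]
13 | PUSH 42 | [-6, 146, 28, 71, 0, -67, 42]
14 | SUB | [-6, 146, 28, 71, 0, -109]

[-6, 146, 28, 71, 0, -109]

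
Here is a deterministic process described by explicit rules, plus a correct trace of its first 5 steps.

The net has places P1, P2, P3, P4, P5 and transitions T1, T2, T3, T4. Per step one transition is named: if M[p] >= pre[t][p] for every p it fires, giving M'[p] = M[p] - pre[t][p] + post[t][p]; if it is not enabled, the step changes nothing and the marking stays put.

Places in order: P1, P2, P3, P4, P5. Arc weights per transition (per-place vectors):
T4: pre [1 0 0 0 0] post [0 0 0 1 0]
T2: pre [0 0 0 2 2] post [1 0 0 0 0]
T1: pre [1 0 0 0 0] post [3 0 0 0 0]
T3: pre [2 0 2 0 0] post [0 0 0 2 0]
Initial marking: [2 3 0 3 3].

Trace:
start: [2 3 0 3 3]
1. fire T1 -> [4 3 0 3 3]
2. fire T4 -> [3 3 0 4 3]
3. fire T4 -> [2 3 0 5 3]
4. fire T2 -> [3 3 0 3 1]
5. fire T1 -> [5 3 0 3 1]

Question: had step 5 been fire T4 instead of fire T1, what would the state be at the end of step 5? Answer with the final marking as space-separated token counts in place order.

(re-executing from step 5 with the substitution; state before step 5: [3 3 0 3 1])
5. fire T4 -> [2 3 0 4 1]

2 3 0 4 1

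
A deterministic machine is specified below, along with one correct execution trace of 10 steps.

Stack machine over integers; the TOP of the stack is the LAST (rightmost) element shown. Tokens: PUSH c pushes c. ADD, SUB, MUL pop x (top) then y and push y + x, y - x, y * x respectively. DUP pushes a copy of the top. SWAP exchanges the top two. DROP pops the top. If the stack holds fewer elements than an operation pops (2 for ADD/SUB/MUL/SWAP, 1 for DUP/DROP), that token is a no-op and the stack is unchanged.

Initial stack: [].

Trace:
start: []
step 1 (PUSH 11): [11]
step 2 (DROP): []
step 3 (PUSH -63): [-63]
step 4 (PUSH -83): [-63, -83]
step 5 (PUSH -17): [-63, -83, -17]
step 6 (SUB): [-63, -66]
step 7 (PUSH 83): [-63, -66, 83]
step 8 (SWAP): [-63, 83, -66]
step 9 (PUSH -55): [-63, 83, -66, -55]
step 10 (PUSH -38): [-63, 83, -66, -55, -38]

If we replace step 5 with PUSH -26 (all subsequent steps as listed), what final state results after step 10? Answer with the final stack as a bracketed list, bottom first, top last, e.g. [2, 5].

(re-executing from step 5 with the substitution; state before step 5: [-63, -83])
step 5 (PUSH -26): [-63, -83, -26]
step 6 (SUB): [-63, -57]
step 7 (PUSH 83): [-63, -57, 83]
step 8 (SWAP): [-63, 83, -57]
step 9 (PUSH -55): [-63, 83, -57, -55]
step 10 (PUSH -38): [-63, 83, -57, -55, -38]

[-63, 83, -57, -55, -38]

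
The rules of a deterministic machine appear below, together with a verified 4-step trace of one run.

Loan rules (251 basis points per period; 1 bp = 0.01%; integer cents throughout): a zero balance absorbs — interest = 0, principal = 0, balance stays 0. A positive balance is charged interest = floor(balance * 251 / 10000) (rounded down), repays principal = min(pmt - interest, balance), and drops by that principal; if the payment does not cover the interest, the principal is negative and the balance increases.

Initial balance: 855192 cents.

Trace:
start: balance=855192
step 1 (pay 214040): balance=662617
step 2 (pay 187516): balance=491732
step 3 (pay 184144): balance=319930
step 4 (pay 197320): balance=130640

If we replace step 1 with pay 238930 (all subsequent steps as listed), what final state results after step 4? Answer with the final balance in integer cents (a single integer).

(re-executing from step 1 with the substitution; state before step 1: balance=855192)
step 1 (pay 238930): balance=637727
step 2 (pay 187516): balance=466217
step 3 (pay 184144): balance=293775
step 4 (pay 197320): balance=103828

103828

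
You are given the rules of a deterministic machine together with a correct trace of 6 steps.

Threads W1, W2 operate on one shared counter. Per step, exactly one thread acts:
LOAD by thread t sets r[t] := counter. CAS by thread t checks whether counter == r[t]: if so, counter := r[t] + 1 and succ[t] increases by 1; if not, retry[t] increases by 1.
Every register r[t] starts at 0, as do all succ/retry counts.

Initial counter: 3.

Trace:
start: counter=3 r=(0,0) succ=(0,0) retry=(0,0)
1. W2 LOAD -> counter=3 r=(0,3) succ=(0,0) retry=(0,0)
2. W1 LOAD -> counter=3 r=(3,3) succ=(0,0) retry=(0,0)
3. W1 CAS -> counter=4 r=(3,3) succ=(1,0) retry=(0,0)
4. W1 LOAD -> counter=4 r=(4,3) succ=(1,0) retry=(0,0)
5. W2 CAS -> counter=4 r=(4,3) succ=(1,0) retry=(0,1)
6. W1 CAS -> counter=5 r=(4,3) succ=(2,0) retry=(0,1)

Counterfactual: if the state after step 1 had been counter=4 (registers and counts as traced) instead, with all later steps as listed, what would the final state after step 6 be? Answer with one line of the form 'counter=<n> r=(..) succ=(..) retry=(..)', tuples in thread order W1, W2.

state after step 1 := counter=4 r=(0,3) succ=(0,0) retry=(0,0)
2. W1 LOAD -> counter=4 r=(4,3) succ=(0,0) retry=(0,0)
3. W1 CAS -> counter=5 r=(4,3) succ=(1,0) retry=(0,0)
4. W1 LOAD -> counter=5 r=(5,3) succ=(1,0) retry=(0,0)
5. W2 CAS -> counter=5 r=(5,3) succ=(1,0) retry=(0,1)
6. W1 CAS -> counter=6 r=(5,3) succ=(2,0) retry=(0,1)

counter=6 r=(5,3) succ=(2,0) retry=(0,1)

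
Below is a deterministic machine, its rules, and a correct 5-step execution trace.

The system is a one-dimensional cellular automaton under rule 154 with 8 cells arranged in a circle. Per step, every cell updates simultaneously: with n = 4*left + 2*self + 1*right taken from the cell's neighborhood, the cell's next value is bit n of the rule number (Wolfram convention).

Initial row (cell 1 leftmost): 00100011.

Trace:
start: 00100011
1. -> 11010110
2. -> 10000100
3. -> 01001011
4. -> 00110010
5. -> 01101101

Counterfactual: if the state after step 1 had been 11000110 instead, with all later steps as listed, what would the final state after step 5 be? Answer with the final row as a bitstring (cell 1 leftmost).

01101100

state after step 1 := 11000110
2. -> 10101100
3. -> 00001011
4. -> 10010010
5. -> 01101100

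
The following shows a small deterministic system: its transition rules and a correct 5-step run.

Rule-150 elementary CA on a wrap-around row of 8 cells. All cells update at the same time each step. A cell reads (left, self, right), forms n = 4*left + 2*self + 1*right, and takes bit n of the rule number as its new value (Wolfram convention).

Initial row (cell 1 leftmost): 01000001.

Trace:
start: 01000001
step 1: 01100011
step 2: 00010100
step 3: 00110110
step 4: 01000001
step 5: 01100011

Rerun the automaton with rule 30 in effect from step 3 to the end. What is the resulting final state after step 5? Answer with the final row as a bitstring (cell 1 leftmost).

(re-executing steps 3..5 under rule 30; state before step 3: 00010100)
step 3: 00110110
step 4: 01100101
step 5: 01011101

01011101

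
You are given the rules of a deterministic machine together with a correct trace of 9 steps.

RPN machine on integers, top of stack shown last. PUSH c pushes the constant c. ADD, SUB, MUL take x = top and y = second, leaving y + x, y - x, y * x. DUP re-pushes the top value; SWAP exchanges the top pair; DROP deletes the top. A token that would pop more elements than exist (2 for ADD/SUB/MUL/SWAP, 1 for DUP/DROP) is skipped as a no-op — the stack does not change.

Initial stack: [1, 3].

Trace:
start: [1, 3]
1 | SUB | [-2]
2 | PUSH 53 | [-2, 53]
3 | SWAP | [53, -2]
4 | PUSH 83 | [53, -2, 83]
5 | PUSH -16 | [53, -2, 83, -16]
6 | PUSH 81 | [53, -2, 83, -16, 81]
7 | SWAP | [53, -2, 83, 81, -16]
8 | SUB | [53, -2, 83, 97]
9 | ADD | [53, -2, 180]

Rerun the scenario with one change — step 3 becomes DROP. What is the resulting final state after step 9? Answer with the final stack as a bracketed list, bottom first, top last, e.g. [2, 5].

(re-executing from step 3 with the substitution; state before step 3: [-2, 53])
3 | DROP | [-2]
4 | PUSH 83 | [-2, 83]
5 | PUSH -16 | [-2, 83, -16]
6 | PUSH 81 | [-2, 83, -16, 81]
7 | SWAP | [-2, 83, 81, -16]
8 | SUB | [-2, 83, 97]
9 | ADD | [-2, 180]

[-2, 180]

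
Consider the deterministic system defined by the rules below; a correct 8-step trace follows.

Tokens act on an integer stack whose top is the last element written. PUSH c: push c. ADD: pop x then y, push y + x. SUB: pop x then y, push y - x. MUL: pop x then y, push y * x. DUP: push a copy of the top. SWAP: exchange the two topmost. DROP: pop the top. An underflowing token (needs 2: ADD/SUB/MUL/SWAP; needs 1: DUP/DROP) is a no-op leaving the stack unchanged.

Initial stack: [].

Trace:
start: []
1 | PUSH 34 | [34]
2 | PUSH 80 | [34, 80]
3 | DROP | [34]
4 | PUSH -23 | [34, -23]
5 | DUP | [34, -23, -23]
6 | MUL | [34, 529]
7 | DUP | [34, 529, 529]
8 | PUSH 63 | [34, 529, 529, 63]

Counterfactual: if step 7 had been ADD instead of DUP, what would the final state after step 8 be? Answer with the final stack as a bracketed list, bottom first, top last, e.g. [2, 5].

(re-executing from step 7 with the substitution; state before step 7: [34, 529])
7 | ADD | [563]
8 | PUSH 63 | [563, 63]

[563, 63]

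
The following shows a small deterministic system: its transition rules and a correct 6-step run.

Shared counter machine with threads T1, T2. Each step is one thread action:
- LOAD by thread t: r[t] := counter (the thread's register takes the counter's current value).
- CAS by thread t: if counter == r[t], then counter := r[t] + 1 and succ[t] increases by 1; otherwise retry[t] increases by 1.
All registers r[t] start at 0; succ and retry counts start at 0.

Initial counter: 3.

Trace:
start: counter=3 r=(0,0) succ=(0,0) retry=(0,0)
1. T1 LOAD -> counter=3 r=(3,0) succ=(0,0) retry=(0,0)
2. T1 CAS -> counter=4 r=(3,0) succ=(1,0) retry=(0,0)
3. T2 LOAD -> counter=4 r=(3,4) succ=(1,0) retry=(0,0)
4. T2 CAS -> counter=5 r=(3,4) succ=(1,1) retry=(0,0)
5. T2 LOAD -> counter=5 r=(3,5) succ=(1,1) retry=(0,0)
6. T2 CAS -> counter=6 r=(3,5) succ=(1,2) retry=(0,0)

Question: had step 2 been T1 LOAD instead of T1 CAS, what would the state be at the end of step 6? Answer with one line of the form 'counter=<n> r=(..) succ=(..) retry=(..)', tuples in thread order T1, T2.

counter=5 r=(3,4) succ=(0,2) retry=(0,0)

(re-executing from step 2 with the substitution; state before step 2: counter=3 r=(3,0) succ=(0,0) retry=(0,0))
2. T1 LOAD -> counter=3 r=(3,0) succ=(0,0) retry=(0,0)
3. T2 LOAD -> counter=3 r=(3,3) succ=(0,0) retry=(0,0)
4. T2 CAS -> counter=4 r=(3,3) succ=(0,1) retry=(0,0)
5. T2 LOAD -> counter=4 r=(3,4) succ=(0,1) retry=(0,0)
6. T2 CAS -> counter=5 r=(3,4) succ=(0,2) retry=(0,0)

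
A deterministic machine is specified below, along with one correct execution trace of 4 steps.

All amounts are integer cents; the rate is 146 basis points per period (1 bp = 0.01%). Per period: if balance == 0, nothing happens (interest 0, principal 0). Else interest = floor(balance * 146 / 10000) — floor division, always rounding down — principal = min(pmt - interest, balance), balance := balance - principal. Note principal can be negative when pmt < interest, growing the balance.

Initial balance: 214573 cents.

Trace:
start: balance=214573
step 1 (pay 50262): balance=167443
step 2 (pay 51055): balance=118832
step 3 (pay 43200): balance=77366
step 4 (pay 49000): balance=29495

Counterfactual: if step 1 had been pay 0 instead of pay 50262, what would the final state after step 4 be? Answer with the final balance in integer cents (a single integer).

(re-executing from step 1 with the substitution; state before step 1: balance=214573)
step 1 (pay 0): balance=217705
step 2 (pay 51055): balance=169828
step 3 (pay 43200): balance=129107
step 4 (pay 49000): balance=81991

81991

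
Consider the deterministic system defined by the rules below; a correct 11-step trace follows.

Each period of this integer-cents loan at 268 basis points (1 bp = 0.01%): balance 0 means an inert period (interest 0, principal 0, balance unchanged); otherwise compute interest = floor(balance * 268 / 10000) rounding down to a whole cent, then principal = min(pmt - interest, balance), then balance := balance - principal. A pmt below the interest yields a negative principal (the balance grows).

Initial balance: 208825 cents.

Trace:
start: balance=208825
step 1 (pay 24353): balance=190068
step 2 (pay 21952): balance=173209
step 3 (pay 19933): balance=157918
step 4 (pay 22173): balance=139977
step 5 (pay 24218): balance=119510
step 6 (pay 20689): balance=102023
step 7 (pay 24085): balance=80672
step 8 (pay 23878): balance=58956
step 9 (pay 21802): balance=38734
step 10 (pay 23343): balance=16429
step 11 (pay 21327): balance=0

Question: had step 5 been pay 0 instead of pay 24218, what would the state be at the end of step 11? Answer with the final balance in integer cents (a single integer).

(re-executing from step 5 with the substitution; state before step 5: balance=139977)
step 5 (pay 0): balance=143728
step 6 (pay 20689): balance=126890
step 7 (pay 24085): balance=106205
step 8 (pay 23878): balance=85173
step 9 (pay 21802): balance=65653
step 10 (pay 23343): balance=44069
step 11 (pay 21327): balance=23923

23923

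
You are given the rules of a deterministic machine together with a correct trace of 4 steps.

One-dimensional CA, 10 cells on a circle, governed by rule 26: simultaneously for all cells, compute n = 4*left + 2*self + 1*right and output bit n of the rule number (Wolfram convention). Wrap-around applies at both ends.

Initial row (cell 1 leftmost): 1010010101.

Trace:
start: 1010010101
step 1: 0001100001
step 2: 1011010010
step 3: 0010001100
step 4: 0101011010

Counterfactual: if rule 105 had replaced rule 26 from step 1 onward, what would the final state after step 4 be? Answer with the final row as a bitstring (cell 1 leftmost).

1010100110

(re-executing steps 1..4 under rule 105; state before step 1: 1010010101)
step 1: 1100001011
step 2: 0101100110
step 3: 0011100110
step 4: 1010100110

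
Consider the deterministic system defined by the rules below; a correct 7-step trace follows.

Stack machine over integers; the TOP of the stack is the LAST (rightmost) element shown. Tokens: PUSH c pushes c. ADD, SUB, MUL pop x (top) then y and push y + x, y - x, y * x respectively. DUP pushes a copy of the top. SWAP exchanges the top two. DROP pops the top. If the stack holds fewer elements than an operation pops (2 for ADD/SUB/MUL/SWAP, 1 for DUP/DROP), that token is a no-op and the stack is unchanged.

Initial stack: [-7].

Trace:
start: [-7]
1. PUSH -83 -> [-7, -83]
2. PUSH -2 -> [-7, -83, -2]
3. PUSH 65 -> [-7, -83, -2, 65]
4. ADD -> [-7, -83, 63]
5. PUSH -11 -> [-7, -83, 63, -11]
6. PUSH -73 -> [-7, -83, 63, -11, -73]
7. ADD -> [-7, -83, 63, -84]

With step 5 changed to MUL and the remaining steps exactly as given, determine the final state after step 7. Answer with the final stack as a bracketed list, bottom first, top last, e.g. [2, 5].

[-7, -5302]

(re-executing from step 5 with the substitution; state before step 5: [-7, -83, 63])
5. MUL -> [-7, -5229]
6. PUSH -73 -> [-7, -5229, -73]
7. ADD -> [-7, -5302]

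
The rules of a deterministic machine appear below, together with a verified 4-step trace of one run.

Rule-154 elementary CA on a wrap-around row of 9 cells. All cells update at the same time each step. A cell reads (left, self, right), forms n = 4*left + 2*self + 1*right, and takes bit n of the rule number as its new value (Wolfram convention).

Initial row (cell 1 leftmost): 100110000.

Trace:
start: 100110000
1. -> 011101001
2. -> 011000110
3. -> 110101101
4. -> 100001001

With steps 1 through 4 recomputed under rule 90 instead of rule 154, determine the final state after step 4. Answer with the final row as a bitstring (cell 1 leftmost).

100011010

(re-executing steps 1..4 under rule 90; state before step 1: 100110000)
1. -> 011111001
2. -> 010001110
3. -> 101011011
4. -> 100011010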